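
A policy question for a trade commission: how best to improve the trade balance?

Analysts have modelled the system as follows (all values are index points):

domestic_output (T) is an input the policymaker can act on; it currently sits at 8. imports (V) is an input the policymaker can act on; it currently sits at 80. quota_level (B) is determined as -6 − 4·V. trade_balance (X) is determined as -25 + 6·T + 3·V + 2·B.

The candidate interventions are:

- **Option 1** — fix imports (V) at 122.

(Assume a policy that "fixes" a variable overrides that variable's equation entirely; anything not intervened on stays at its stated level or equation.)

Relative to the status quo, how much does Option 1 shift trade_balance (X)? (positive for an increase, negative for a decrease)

-210

Baseline:
  T = 8
  V = 80
  B = -6 − 4·80 = -326
  X = -25 + 6·8 + 3·80 + 2·(-326) = -389
Option 1 (V := 122):
  T = 8
  V = 122
  B = -6 − 4·122 = -494
  X = -25 + 6·8 + 3·122 + 2·(-494) = -599
Change in X: -599 − (-389) = -210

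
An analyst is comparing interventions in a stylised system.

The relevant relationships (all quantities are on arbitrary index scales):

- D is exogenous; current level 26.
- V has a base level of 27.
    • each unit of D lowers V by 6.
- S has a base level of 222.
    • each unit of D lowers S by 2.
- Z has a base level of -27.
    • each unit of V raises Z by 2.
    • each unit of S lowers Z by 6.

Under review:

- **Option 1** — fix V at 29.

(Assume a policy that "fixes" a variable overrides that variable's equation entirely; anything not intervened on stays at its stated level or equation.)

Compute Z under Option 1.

Option 1 (V := 29):
  D = 26
  V = 29
  S = 222 − 2·26 = 170
  Z = -27 + 2·29 − 6·170 = -989

-989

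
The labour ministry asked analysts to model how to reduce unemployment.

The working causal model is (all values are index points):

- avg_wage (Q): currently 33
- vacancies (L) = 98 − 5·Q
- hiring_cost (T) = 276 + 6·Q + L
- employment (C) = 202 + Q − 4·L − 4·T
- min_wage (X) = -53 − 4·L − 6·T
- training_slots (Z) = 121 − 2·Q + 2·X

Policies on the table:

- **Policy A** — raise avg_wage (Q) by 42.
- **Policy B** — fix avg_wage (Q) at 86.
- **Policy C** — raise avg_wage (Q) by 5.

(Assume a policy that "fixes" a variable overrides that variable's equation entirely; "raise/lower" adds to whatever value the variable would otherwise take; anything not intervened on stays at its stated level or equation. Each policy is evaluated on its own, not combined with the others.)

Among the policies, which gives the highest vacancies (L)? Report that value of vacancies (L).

-92

Policy A (Q + 42):
  Q = 33 + 42 = 75
  L = 98 − 5·75 = -277
Policy B (Q := 86):
  Q = 86
  L = 98 − 5·86 = -332
Policy C (Q + 5):
  Q = 33 + 5 = 38
  L = 98 − 5·38 = -92
Comparing — Policy A: L=-277, Policy B: L=-332, Policy C: L=-92. Highest is -92 (Policy C).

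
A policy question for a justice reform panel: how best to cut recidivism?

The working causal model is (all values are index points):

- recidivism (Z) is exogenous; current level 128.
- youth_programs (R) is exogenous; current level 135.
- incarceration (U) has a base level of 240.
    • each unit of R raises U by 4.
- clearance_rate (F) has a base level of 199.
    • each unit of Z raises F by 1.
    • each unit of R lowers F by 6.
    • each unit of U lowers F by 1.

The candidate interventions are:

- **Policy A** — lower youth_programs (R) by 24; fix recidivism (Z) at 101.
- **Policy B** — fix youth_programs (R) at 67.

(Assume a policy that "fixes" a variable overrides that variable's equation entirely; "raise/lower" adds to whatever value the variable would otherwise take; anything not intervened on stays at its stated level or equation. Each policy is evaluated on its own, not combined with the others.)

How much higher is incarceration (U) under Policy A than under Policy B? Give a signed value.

176

Policy A (R − 24, Z := 101):
  R = 135 − 24 = 111
  U = 240 + 4·111 = 684
Policy B (R := 67):
  R = 67
  U = 240 + 4·67 = 508
U: 684 − 508 = 176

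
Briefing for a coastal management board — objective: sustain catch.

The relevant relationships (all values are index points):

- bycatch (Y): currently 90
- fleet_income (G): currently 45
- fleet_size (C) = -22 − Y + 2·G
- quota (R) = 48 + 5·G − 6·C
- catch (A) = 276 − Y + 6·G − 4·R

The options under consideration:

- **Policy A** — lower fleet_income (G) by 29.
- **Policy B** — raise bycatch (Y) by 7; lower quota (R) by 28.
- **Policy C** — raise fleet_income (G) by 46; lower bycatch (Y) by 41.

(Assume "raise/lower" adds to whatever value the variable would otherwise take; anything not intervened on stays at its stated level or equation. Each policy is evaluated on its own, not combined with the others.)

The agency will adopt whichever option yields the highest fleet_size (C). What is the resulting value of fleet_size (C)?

111

Policy A (G − 29):
  Y = 90
  G = 45 − 29 = 16
  C = -22 − 90 + 2·16 = -80
Policy B (Y + 7, R − 28):
  Y = 90 + 7 = 97
  G = 45
  C = -22 − 97 + 2·45 = -29
Policy C (G + 46, Y − 41):
  Y = 90 − 41 = 49
  G = 45 + 46 = 91
  C = -22 − 49 + 2·91 = 111
Comparing — Policy A: C=-80, Policy B: C=-29, Policy C: C=111. Highest is 111 (Policy C).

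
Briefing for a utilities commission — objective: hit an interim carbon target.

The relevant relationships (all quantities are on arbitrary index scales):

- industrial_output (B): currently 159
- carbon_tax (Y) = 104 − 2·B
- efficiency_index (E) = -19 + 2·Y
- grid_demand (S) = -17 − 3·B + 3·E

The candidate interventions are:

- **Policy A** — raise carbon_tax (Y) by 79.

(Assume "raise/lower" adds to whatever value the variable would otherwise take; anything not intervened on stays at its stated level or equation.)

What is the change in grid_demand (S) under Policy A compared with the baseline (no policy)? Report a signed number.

474

Baseline:
  B = 159
  Y = 104 − 2·159 = -214
  E = -19 + 2·(-214) = -447
  S = -17 − 3·159 + 3·(-447) = -1835
Policy A (Y + 79):
  B = 159
  Y = 104 − 2·159 (+79 from intervention) = -135
  E = -19 + 2·(-135) = -289
  S = -17 − 3·159 + 3·(-289) = -1361
Change in S: -1361 − (-1835) = 474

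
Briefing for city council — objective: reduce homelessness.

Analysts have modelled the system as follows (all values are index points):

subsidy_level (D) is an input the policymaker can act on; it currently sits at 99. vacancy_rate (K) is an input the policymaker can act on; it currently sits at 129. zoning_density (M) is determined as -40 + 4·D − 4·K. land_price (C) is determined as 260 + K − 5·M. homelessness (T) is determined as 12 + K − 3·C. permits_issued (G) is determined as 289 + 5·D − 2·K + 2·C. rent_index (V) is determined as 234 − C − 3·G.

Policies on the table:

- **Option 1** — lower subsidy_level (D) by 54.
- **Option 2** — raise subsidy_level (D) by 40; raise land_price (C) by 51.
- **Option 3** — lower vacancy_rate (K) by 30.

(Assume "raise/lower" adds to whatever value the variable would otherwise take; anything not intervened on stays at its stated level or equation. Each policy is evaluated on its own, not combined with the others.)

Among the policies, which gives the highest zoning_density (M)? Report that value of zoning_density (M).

0

Option 1 (D − 54):
  D = 99 − 54 = 45
  K = 129
  M = -40 + 4·45 − 4·129 = -376
Option 2 (D + 40, C + 51):
  D = 99 + 40 = 139
  K = 129
  M = -40 + 4·139 − 4·129 = 0
Option 3 (K − 30):
  D = 99
  K = 129 − 30 = 99
  M = -40 + 4·99 − 4·99 = -40
Comparing — Option 1: M=-376, Option 2: M=0, Option 3: M=-40. Highest is 0 (Option 2).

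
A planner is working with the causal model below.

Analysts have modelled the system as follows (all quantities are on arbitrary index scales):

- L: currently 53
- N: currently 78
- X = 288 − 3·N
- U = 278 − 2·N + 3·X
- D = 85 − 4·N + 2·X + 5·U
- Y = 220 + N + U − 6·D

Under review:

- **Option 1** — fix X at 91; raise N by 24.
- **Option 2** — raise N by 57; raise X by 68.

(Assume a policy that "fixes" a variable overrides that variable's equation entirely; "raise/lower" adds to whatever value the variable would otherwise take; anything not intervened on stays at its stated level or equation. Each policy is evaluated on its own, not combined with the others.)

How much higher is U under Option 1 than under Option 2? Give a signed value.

486

Option 1 (X := 91, N + 24):
  N = 78 + 24 = 102
  X = 91
  U = 278 − 2·102 + 3·91 = 347
Option 2 (N + 57, X + 68):
  N = 78 + 57 = 135
  X = 288 − 3·135 (+68 from intervention) = -49
  U = 278 − 2·135 + 3·(-49) = -139
U: 347 − (-139) = 486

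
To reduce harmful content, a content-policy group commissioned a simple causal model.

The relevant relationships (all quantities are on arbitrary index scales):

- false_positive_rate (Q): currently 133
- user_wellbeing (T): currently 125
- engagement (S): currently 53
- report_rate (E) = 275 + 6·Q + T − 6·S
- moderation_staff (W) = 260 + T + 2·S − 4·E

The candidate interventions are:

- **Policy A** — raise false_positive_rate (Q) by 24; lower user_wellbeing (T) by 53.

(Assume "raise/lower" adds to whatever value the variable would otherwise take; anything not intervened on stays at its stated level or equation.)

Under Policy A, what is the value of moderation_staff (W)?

Policy A (Q + 24, T − 53):
  Q = 133 + 24 = 157
  T = 125 − 53 = 72
  S = 53
  E = 275 + 6·157 + 72 − 6·53 = 971
  W = 260 + 72 + 2·53 − 4·971 = -3446

-3446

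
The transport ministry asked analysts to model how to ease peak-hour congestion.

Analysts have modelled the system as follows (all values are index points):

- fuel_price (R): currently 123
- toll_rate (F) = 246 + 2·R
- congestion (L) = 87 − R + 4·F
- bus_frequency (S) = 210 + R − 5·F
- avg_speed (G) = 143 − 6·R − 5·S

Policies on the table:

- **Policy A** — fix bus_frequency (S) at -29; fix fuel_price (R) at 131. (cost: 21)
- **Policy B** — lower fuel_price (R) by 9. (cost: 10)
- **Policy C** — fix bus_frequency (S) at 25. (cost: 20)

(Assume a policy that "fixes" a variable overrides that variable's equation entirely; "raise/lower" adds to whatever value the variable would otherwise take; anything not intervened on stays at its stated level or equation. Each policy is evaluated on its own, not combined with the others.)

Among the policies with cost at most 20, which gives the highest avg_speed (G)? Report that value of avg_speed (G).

9689

Policy B (R − 9):
  R = 123 − 9 = 114
  F = 246 + 2·114 = 474
  S = 210 + 114 − 5·474 = -2046
  G = 143 − 6·114 − 5·(-2046) = 9689
Policy C (S := 25):
  R = 123
  F = 246 + 2·123 = 492
  S = 25
  G = 143 − 6·123 − 5·25 = -720
Comparing — Policy B: G=9689, Policy C: G=-720. Highest is 9689 (Policy B).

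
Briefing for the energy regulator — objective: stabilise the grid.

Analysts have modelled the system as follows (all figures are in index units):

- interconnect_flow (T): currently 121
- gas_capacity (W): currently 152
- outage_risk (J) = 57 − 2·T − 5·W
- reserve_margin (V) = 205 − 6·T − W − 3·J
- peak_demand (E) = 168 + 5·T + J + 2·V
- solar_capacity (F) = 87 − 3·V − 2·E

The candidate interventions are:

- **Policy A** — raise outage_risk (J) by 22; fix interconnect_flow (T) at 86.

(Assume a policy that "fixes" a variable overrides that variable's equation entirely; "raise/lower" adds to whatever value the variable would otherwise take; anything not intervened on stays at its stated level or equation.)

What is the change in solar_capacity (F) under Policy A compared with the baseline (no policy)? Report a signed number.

Baseline:
  T = 121
  W = 152
  J = 57 − 2·121 − 5·152 = -945
  V = 205 − 6·121 − 152 − 3·(-945) = 2162
  E = 168 + 5·121 + (-945) + 2·2162 = 4152
  F = 87 − 3·2162 − 2·4152 = -14703
Policy A (J + 22, T := 86):
  T = 86
  W = 152
  J = 57 − 2·86 − 5·152 (+22 from intervention) = -853
  V = 205 − 6·86 − 152 − 3·(-853) = 2096
  E = 168 + 5·86 + (-853) + 2·2096 = 3937
  F = 87 − 3·2096 − 2·3937 = -14075
Change in F: -14075 − (-14703) = 628

628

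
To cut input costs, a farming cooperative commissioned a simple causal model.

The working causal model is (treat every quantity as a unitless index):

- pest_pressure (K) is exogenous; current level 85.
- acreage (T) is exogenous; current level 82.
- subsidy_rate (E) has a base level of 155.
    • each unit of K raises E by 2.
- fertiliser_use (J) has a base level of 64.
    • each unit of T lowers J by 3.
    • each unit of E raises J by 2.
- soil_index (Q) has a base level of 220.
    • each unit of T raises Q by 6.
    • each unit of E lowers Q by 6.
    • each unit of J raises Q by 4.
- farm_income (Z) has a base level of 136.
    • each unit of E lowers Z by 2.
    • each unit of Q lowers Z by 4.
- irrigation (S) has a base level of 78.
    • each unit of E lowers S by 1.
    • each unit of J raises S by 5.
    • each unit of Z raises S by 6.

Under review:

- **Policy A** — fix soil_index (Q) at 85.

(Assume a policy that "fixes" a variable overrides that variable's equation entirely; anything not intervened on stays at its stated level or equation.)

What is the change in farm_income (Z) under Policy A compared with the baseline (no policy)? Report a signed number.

Baseline:
  K = 85
  T = 82
  E = 155 + 2·85 = 325
  J = 64 − 3·82 + 2·325 = 468
  Q = 220 + 6·82 − 6·325 + 4·468 = 634
  Z = 136 − 2·325 − 4·634 = -3050
Policy A (Q := 85):
  K = 85
  T = 82
  E = 155 + 2·85 = 325
  J = 64 − 3·82 + 2·325 = 468
  Q = 85
  Z = 136 − 2·325 − 4·85 = -854
Change in Z: -854 − (-3050) = 2196

2196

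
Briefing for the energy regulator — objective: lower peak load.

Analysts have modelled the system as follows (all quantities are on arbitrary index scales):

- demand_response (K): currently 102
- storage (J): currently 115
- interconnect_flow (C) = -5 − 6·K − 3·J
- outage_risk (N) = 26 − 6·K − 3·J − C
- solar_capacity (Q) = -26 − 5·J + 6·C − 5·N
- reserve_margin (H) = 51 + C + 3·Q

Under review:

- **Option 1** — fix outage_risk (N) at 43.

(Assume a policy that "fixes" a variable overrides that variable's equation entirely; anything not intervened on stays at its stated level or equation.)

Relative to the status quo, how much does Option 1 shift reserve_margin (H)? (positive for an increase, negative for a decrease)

-180

Baseline:
  K = 102
  J = 115
  C = -5 − 6·102 − 3·115 = -962
  N = 26 − 6·102 − 3·115 − (-962) = 31
  Q = -26 − 5·115 + 6·(-962) − 5·31 = -6528
  H = 51 + (-962) + 3·(-6528) = -20495
Option 1 (N := 43):
  K = 102
  J = 115
  C = -5 − 6·102 − 3·115 = -962
  N = 43
  Q = -26 − 5·115 + 6·(-962) − 5·43 = -6588
  H = 51 + (-962) + 3·(-6588) = -20675
Change in H: -20675 − (-20495) = -180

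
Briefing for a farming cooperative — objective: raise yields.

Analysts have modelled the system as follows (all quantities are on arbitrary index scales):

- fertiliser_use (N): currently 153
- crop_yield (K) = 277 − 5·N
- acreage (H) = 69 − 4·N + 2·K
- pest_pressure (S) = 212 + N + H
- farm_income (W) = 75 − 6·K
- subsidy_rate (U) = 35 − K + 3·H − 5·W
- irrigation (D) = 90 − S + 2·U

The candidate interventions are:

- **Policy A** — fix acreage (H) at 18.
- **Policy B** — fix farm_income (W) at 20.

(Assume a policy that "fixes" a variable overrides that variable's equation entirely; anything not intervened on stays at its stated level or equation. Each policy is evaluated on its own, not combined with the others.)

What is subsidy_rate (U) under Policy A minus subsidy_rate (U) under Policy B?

Policy A (H := 18):
  N = 153
  K = 277 − 5·153 = -488
  H = 18
  W = 75 − 6·(-488) = 3003
  U = 35 − (-488) + 3·18 − 5·3003 = -14438
Policy B (W := 20):
  N = 153
  K = 277 − 5·153 = -488
  H = 69 − 4·153 + 2·(-488) = -1519
  W = 20
  U = 35 − (-488) + 3·(-1519) − 5·20 = -4134
U: -14438 − (-4134) = -10304

-10304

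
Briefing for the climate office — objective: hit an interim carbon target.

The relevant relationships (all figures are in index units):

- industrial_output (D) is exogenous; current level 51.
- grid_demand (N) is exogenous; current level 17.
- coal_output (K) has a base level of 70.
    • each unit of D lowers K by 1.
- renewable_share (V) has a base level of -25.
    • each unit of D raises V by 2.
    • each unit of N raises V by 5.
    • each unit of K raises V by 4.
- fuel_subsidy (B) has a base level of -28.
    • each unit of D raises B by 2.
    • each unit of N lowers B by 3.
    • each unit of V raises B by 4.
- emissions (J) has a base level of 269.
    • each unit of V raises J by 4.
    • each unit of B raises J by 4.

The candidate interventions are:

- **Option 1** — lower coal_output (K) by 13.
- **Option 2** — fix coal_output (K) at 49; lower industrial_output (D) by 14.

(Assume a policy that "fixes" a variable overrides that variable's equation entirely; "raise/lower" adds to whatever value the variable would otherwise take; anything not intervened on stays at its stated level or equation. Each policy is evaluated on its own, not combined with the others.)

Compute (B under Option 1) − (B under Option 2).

Option 1 (K − 13):
  D = 51
  N = 17
  K = 70 − 51 (−13 from intervention) = 6
  V = -25 + 2·51 + 5·17 + 4·6 = 186
  B = -28 + 2·51 − 3·17 + 4·186 = 767
Option 2 (K := 49, D − 14):
  D = 51 − 14 = 37
  N = 17
  K = 49
  V = -25 + 2·37 + 5·17 + 4·49 = 330
  B = -28 + 2·37 − 3·17 + 4·330 = 1315
B: 767 − 1315 = -548

-548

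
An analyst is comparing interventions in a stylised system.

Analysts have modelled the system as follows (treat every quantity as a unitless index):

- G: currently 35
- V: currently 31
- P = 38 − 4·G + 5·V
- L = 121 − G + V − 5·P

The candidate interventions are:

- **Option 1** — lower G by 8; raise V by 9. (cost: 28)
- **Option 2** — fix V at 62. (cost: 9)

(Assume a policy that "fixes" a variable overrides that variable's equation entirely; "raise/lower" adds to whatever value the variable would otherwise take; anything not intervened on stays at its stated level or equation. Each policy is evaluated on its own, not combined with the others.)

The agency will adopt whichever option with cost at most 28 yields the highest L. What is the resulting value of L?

-516

Option 1 (G − 8, V + 9):
  G = 35 − 8 = 27
  V = 31 + 9 = 40
  P = 38 − 4·27 + 5·40 = 130
  L = 121 − 27 + 40 − 5·130 = -516
Option 2 (V := 62):
  G = 35
  V = 62
  P = 38 − 4·35 + 5·62 = 208
  L = 121 − 35 + 62 − 5·208 = -892
Comparing — Option 1: L=-516, Option 2: L=-892. Highest is -516 (Option 1).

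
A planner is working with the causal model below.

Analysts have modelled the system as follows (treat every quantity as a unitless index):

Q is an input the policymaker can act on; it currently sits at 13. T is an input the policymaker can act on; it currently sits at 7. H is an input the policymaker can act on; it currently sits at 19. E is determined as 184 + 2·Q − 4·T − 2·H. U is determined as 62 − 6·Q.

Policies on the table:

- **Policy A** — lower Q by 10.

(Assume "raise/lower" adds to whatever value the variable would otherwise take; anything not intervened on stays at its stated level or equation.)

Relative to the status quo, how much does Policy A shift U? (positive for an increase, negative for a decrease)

Baseline:
  Q = 13
  U = 62 − 6·13 = -16
Policy A (Q − 10):
  Q = 13 − 10 = 3
  U = 62 − 6·3 = 44
Change in U: 44 − (-16) = 60

60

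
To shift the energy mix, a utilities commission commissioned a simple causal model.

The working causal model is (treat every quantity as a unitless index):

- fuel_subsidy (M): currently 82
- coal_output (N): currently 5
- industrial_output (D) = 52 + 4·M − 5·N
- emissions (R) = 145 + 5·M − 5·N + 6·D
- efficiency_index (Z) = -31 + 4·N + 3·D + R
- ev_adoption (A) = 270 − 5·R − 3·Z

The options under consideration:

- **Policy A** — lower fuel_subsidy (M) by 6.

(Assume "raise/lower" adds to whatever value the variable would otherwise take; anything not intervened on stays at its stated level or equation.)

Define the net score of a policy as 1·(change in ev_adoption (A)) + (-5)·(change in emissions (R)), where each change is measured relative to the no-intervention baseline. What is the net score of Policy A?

2478

Baseline:
  M = 82
  N = 5
  D = 52 + 4·82 − 5·5 = 355
  R = 145 + 5·82 − 5·5 + 6·355 = 2660
  Z = -31 + 4·5 + 3·355 + 2660 = 3714
  A = 270 − 5·2660 − 3·3714 = -24172
Policy A (M − 6):
  M = 82 − 6 = 76
  N = 5
  D = 52 + 4·76 − 5·5 = 331
  R = 145 + 5·76 − 5·5 + 6·331 = 2486
  Z = -31 + 4·5 + 3·331 + 2486 = 3468
  A = 270 − 5·2486 − 3·3468 = -22564
ΔA = -22564 − (-24172) = 1608; ΔR = 2486 − 2660 = -174
Score = 1·1608 + (-5)·(-174) = 2478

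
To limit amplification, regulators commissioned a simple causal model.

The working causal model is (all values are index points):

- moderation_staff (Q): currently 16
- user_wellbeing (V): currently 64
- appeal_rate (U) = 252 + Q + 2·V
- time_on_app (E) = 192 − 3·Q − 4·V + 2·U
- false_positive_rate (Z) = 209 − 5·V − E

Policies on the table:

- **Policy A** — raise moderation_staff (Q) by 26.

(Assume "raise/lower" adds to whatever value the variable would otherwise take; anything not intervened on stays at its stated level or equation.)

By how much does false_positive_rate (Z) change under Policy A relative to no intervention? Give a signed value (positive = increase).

Baseline:
  Q = 16
  V = 64
  U = 252 + 16 + 2·64 = 396
  E = 192 − 3·16 − 4·64 + 2·396 = 680
  Z = 209 − 5·64 − 680 = -791
Policy A (Q + 26):
  Q = 16 + 26 = 42
  V = 64
  U = 252 + 42 + 2·64 = 422
  E = 192 − 3·42 − 4·64 + 2·422 = 654
  Z = 209 − 5·64 − 654 = -765
Change in Z: -765 − (-791) = 26

26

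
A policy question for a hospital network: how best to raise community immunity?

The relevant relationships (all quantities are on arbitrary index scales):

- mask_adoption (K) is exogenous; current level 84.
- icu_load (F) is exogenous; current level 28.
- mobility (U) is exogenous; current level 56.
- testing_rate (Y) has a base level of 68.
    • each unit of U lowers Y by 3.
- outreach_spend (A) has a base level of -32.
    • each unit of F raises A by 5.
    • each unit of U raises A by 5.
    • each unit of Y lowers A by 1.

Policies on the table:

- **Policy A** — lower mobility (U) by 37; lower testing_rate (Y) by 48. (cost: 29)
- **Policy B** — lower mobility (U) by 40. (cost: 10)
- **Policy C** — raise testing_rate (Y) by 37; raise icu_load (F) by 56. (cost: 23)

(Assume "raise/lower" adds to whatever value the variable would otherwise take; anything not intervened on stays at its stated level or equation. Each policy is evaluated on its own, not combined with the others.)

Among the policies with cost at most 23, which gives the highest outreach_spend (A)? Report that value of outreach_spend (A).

Policy B (U − 40):
  F = 28
  U = 56 − 40 = 16
  Y = 68 − 3·16 = 20
  A = -32 + 5·28 + 5·16 − 20 = 168
Policy C (Y + 37, F + 56):
  F = 28 + 56 = 84
  U = 56
  Y = 68 − 3·56 (+37 from intervention) = -63
  A = -32 + 5·84 + 5·56 − (-63) = 731
Comparing — Policy B: A=168, Policy C: A=731. Highest is 731 (Policy C).

731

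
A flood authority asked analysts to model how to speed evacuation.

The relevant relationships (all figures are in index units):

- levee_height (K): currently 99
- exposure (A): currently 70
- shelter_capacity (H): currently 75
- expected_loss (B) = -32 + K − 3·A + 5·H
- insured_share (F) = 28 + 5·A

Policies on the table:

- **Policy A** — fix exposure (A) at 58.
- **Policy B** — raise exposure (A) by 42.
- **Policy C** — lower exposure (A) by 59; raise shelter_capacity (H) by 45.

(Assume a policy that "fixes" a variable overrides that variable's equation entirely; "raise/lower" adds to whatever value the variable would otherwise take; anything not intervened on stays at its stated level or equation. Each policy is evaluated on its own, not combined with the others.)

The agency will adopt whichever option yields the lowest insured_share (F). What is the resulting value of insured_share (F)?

Policy A (A := 58):
  A = 58
  F = 28 + 5·58 = 318
Policy B (A + 42):
  A = 70 + 42 = 112
  F = 28 + 5·112 = 588
Policy C (A − 59, H + 45):
  A = 70 − 59 = 11
  F = 28 + 5·11 = 83
Comparing — Policy A: F=318, Policy B: F=588, Policy C: F=83. Lowest is 83 (Policy C).

83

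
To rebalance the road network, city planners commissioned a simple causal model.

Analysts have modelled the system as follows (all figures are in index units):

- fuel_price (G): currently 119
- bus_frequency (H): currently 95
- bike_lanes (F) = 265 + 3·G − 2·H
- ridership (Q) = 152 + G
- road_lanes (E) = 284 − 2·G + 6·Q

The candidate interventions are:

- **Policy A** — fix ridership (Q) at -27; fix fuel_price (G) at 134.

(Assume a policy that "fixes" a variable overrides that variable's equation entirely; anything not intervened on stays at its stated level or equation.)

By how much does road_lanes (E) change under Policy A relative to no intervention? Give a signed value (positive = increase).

-1818

Baseline:
  G = 119
  Q = 152 + 119 = 271
  E = 284 − 2·119 + 6·271 = 1672
Policy A (Q := -27, G := 134):
  G = 134
  Q = -27
  E = 284 − 2·134 + 6·(-27) = -146
Change in E: -146 − 1672 = -1818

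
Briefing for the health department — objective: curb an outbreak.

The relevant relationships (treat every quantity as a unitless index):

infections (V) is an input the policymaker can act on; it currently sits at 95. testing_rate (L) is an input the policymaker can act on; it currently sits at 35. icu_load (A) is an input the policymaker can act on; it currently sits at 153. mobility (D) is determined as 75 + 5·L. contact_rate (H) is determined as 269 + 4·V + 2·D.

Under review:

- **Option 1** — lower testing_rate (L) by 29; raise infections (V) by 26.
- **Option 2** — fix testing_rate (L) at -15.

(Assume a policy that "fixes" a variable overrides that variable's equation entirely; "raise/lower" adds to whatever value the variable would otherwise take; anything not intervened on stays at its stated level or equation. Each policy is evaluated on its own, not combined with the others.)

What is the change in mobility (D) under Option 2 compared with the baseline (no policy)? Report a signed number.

Baseline:
  L = 35
  D = 75 + 5·35 = 250
Option 2 (L := -15):
  L = -15
  D = 75 + 5·(-15) = 0
Change in D: 0 − 250 = -250

-250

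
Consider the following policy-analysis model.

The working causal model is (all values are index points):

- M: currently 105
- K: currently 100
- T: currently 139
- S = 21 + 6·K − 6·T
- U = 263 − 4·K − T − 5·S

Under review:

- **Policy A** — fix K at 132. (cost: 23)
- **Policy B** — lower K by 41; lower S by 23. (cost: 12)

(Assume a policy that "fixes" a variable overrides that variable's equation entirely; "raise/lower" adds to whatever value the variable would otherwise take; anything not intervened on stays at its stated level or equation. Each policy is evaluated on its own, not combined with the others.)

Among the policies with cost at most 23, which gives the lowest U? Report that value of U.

Policy A (K := 132):
  K = 132
  T = 139
  S = 21 + 6·132 − 6·139 = -21
  U = 263 − 4·132 − 139 − 5·(-21) = -299
Policy B (K − 41, S − 23):
  K = 100 − 41 = 59
  T = 139
  S = 21 + 6·59 − 6·139 (−23 from intervention) = -482
  U = 263 − 4·59 − 139 − 5·(-482) = 2298
Comparing — Policy A: U=-299, Policy B: U=2298. Lowest is -299 (Policy A).

-299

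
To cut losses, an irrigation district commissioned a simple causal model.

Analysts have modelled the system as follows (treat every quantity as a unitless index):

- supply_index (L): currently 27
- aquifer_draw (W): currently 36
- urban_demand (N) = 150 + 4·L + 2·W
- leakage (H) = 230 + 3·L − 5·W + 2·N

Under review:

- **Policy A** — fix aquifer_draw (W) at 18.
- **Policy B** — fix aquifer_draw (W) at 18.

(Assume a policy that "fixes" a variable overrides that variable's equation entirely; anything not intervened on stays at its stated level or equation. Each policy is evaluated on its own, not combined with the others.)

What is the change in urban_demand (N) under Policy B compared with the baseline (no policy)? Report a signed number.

-36

Baseline:
  L = 27
  W = 36
  N = 150 + 4·27 + 2·36 = 330
Policy B (W := 18):
  L = 27
  W = 18
  N = 150 + 4·27 + 2·18 = 294
Change in N: 294 − 330 = -36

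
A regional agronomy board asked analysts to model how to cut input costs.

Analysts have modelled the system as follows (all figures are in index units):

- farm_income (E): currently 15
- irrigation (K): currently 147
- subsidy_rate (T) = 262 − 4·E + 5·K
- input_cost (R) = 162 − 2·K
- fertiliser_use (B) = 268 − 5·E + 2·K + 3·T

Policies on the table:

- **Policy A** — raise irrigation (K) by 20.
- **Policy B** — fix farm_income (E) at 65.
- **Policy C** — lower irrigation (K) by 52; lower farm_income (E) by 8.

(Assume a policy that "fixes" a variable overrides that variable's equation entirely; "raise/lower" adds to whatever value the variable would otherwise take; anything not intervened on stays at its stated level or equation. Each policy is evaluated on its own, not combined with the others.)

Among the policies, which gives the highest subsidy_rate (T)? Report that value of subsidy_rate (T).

Policy A (K + 20):
  E = 15
  K = 147 + 20 = 167
  T = 262 − 4·15 + 5·167 = 1037
Policy B (E := 65):
  E = 65
  K = 147
  T = 262 − 4·65 + 5·147 = 737
Policy C (K − 52, E − 8):
  E = 15 − 8 = 7
  K = 147 − 52 = 95
  T = 262 − 4·7 + 5·95 = 709
Comparing — Policy A: T=1037, Policy B: T=737, Policy C: T=709. Highest is 1037 (Policy A).

1037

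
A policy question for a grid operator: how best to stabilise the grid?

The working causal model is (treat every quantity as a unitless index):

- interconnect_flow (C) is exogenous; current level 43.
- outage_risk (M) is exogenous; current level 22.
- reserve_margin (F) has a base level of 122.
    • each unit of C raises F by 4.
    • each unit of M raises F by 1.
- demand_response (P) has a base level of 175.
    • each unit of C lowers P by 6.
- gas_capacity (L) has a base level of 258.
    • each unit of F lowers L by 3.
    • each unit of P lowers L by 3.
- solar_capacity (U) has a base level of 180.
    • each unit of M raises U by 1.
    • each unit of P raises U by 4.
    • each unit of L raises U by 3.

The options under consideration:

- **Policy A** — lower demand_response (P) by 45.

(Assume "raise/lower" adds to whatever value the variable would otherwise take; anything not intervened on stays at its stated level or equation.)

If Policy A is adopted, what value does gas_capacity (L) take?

Policy A (P − 45):
  C = 43
  M = 22
  F = 122 + 4·43 + 22 = 316
  P = 175 − 6·43 (−45 from intervention) = -128
  L = 258 − 3·316 − 3·(-128) = -306

-306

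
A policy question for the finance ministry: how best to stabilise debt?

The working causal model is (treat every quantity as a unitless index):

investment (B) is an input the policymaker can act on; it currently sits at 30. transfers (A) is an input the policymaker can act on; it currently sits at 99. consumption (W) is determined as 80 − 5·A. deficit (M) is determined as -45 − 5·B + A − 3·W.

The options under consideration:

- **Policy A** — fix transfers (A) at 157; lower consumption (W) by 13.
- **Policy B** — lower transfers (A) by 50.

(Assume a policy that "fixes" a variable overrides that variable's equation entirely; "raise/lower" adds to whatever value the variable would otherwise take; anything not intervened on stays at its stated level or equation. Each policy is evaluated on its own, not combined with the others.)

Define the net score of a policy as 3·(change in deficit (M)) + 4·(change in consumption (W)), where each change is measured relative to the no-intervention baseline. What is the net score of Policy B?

Baseline:
  B = 30
  A = 99
  W = 80 − 5·99 = -415
  M = -45 − 5·30 + 99 − 3·(-415) = 1149
Policy B (A − 50):
  B = 30
  A = 99 − 50 = 49
  W = 80 − 5·49 = -165
  M = -45 − 5·30 + 49 − 3·(-165) = 349
ΔM = 349 − 1149 = -800; ΔW = -165 − (-415) = 250
Score = 3·(-800) + 4·250 = -1400

-1400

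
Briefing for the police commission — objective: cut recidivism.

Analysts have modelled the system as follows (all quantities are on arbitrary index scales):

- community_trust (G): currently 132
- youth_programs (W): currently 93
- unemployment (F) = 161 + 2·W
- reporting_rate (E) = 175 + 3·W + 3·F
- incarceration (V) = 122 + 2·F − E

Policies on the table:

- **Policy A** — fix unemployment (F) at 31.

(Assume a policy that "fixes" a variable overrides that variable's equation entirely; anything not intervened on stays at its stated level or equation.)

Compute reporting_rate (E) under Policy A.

547

Policy A (F := 31):
  W = 93
  F = 31
  E = 175 + 3·93 + 3·31 = 547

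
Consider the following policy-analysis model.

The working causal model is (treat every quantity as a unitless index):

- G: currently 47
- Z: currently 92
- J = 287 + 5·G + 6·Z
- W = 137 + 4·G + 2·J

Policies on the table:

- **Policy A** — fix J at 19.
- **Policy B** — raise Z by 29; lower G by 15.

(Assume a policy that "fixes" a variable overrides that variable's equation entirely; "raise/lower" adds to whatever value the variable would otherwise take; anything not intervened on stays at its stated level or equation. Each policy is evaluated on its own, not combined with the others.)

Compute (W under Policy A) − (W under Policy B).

Policy A (J := 19):
  G = 47
  Z = 92
  J = 19
  W = 137 + 4·47 + 2·19 = 363
Policy B (Z + 29, G − 15):
  G = 47 − 15 = 32
  Z = 92 + 29 = 121
  J = 287 + 5·32 + 6·121 = 1173
  W = 137 + 4·32 + 2·1173 = 2611
W: 363 − 2611 = -2248

-2248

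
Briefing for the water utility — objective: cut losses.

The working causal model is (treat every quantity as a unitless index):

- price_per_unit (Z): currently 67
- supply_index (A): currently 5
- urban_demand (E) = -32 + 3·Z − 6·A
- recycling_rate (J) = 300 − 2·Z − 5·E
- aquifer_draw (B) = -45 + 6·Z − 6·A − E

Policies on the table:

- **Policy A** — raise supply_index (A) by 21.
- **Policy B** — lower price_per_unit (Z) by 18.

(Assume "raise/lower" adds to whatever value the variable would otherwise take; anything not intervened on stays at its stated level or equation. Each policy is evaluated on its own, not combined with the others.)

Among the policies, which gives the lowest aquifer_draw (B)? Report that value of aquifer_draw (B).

134

Policy A (A + 21):
  Z = 67
  A = 5 + 21 = 26
  E = -32 + 3·67 − 6·26 = 13
  B = -45 + 6·67 − 6·26 − 13 = 188
Policy B (Z − 18):
  Z = 67 − 18 = 49
  A = 5
  E = -32 + 3·49 − 6·5 = 85
  B = -45 + 6·49 − 6·5 − 85 = 134
Comparing — Policy A: B=188, Policy B: B=134. Lowest is 134 (Policy B).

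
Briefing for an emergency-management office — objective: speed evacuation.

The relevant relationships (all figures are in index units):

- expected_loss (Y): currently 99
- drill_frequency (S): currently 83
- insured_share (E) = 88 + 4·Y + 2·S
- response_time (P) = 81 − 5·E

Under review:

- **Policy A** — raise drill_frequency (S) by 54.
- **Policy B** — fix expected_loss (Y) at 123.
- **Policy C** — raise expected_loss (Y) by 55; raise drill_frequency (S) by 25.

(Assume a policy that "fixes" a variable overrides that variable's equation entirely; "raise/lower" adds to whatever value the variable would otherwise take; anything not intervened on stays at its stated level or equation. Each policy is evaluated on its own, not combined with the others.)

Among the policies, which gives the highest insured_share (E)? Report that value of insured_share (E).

920

Policy A (S + 54):
  Y = 99
  S = 83 + 54 = 137
  E = 88 + 4·99 + 2·137 = 758
Policy B (Y := 123):
  Y = 123
  S = 83
  E = 88 + 4·123 + 2·83 = 746
Policy C (Y + 55, S + 25):
  Y = 99 + 55 = 154
  S = 83 + 25 = 108
  E = 88 + 4·154 + 2·108 = 920
Comparing — Policy A: E=758, Policy B: E=746, Policy C: E=920. Highest is 920 (Policy C).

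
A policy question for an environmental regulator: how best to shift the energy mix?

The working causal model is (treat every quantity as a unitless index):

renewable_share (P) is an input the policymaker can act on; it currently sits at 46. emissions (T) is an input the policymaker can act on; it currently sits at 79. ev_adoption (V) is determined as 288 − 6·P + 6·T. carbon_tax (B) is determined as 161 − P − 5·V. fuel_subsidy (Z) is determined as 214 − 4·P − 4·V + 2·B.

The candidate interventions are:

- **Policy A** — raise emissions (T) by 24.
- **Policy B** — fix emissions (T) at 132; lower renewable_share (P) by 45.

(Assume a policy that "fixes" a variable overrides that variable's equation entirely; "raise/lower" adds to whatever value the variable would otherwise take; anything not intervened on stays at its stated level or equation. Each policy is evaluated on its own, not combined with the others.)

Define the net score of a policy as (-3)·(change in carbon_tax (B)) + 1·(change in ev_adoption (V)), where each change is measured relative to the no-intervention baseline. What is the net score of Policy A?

Baseline:
  P = 46
  T = 79
  V = 288 − 6·46 + 6·79 = 486
  B = 161 − 46 − 5·486 = -2315
Policy A (T + 24):
  P = 46
  T = 79 + 24 = 103
  V = 288 − 6·46 + 6·103 = 630
  B = 161 − 46 − 5·630 = -3035
ΔB = -3035 − (-2315) = -720; ΔV = 630 − 486 = 144
Score = (-3)·(-720) + 1·144 = 2304

2304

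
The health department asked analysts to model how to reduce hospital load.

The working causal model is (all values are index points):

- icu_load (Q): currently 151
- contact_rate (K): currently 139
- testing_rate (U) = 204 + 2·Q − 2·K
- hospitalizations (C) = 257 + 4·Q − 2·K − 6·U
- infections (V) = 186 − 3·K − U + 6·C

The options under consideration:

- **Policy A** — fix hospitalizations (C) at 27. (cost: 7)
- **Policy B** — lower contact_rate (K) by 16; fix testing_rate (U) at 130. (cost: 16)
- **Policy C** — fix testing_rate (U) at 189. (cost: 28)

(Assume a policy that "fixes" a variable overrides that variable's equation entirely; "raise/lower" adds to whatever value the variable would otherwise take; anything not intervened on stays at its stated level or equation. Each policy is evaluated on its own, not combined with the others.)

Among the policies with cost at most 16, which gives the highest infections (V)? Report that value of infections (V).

Policy A (C := 27):
  Q = 151
  K = 139
  U = 204 + 2·151 − 2·139 = 228
  C = 27
  V = 186 − 3·139 − 228 + 6·27 = -297
Policy B (K − 16, U := 130):
  Q = 151
  K = 139 − 16 = 123
  U = 130
  C = 257 + 4·151 − 2·123 − 6·130 = -165
  V = 186 − 3·123 − 130 + 6·(-165) = -1303
Comparing — Policy A: V=-297, Policy B: V=-1303. Highest is -297 (Policy A).

-297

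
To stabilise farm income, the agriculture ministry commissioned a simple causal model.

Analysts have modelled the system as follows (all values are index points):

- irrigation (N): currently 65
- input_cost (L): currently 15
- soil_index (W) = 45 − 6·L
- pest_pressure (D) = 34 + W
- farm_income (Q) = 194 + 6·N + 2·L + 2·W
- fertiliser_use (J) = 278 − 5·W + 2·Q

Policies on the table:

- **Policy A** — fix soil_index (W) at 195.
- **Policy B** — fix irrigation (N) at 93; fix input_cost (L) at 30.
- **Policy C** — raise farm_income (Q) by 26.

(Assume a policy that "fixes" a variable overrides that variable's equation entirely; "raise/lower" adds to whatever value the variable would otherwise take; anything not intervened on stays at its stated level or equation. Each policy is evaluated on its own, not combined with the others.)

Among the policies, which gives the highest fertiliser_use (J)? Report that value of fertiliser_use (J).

Policy A (W := 195):
  N = 65
  L = 15
  W = 195
  Q = 194 + 6·65 + 2·15 + 2·195 = 1004
  J = 278 − 5·195 + 2·1004 = 1311
Policy B (N := 93, L := 30):
  N = 93
  L = 30
  W = 45 − 6·30 = -135
  Q = 194 + 6·93 + 2·30 + 2·(-135) = 542
  J = 278 − 5·(-135) + 2·542 = 2037
Policy C (Q + 26):
  N = 65
  L = 15
  W = 45 − 6·15 = -45
  Q = 194 + 6·65 + 2·15 + 2·(-45) (+26 from intervention) = 550
  J = 278 − 5·(-45) + 2·550 = 1603
Comparing — Policy A: J=1311, Policy B: J=2037, Policy C: J=1603. Highest is 2037 (Policy B).

2037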